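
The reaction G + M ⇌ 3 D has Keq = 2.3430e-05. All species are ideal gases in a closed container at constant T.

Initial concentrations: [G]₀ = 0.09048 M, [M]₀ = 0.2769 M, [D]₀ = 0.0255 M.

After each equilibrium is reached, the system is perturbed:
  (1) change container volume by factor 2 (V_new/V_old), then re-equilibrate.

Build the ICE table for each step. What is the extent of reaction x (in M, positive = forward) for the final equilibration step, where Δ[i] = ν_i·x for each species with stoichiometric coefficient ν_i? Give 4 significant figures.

x = 3.6643e-04 M

Q₀ = 6.6183e-04 vs Keq = 2.3430e-05 ⇒ Q>K, reverse
Step 1:
                   G          M          D
  I          0.09048     0.2769     0.0255
  C         0.005633   0.005633    -0.0169
  E          0.09611     0.2825   0.008601
  solve Keq expr → x = -0.005633; check Q = 2.3430e-05
Then change container volume by factor 2 (V_new/V_old).
Step 2:
                   G          M          D
  I          0.04806     0.1413     0.0043
  C       -3.6643e-04 -3.6643e-04   0.001099
  E          0.04769     0.1409     0.0054
  solve Keq expr → x = 3.6643e-04; check Q = 2.3430e-05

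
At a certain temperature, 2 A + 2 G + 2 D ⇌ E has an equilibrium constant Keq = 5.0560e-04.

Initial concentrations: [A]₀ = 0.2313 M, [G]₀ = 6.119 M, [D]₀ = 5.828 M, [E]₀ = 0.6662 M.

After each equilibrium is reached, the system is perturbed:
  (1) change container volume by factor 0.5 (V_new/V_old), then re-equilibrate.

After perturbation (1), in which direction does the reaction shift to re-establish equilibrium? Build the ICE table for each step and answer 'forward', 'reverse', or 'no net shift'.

Q₀ = 0.009792 vs Keq = 5.0560e-04 ⇒ Q>K, reverse
Step 1:
                  A         G         D         E
  I          0.2313     6.119     5.828    0.6662
  C          0.4715    0.4715    0.4715   -0.2358
  E          0.7028     6.591       6.3    0.4304
  solve Keq expr → x = -0.2358; check Q = 5.0560e-04
Then change container volume by factor 0.5 (V_new/V_old).
Step 2:
                  A         G         D         E
  I           1.406     13.18      12.6    0.8609
  C          -1.034    -1.034    -1.034     0.517
  E          0.3716     12.15     11.57     1.378
  solve Keq expr → x = 0.517; check Q = 5.0560e-04

Direction: forward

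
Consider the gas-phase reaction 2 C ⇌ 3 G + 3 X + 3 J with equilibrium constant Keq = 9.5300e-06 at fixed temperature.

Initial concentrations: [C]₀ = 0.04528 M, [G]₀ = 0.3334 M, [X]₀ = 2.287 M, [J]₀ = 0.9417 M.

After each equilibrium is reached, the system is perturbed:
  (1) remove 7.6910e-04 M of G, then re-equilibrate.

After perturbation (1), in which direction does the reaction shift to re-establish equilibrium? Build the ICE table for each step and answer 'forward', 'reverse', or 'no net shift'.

Q₀ = 180.6 vs Keq = 9.5300e-06 ⇒ Q>K, reverse
Step 1:
                  C         G         X         J
  Initial   0.04528    0.3334     2.287    0.9417
  Change     0.2175   -0.3262   -0.3262   -0.3262
  Equil      0.2627  0.007206     1.961    0.6155
  solve Keq expr → x = -0.1087; check Q = 9.5300e-06
Then remove 7.6910e-04 M of G.
Step 2:
                  C         G         X         J
  Initial    0.2627  0.006437     1.961    0.6155
  Change  -4.9899e-04 7.4849e-04 7.4849e-04 7.4849e-04
  Equil      0.2622  0.007186     1.962    0.6163
  solve Keq expr → x = 2.4950e-04; check Q = 9.5300e-06

Direction: forward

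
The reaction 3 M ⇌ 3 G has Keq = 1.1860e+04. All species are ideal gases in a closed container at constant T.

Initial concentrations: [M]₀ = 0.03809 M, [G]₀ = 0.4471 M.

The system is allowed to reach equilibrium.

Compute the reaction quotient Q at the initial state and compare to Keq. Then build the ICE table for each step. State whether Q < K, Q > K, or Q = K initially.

Q₀ = 1617 vs Keq = 1.1860e+04 ⇒ Q<K, forward
Step 1:
                  M         G
  Initial   0.03809    0.4471
  Change   -0.01771   0.01771
  Equil     0.02038    0.4648
  solve Keq expr → x = 0.005903; check Q = 1.1860e+04

Q₀ = 1617; Q < K (proceeds forward)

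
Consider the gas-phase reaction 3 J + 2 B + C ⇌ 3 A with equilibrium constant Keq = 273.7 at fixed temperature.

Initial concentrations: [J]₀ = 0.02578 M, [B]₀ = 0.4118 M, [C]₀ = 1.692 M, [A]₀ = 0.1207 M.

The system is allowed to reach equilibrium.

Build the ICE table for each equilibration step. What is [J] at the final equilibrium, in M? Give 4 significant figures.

[J]_eq = 0.02768 M

Q₀ = 357.7 vs Keq = 273.7 ⇒ Q>K, reverse
Step 1:
                  J         B         C         A
  I         0.02578    0.4118     1.692    0.1207
  C        0.001901  0.001267 6.3374e-04 -0.001901
  E         0.02768    0.4131     1.693    0.1188
  solve Keq expr → x = -6.3374e-04; check Q = 273.7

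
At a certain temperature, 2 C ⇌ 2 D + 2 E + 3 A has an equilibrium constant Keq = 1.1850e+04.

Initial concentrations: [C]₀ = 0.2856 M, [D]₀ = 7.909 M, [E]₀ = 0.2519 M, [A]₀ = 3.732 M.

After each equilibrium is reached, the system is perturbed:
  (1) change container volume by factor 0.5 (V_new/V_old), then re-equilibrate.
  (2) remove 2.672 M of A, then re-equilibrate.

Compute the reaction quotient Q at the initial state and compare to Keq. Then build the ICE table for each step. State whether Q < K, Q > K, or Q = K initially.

Q₀ = 2529 vs Keq = 1.1850e+04 ⇒ Q<K, forward
Step 1:
                    C           D           E           A
  Initial      0.2856       7.909      0.2519       3.732
  Change     -0.09269     0.09269     0.09269       0.139
  Equil        0.1929       8.002      0.3446       3.871
  solve Keq expr → x = 0.04634; check Q = 1.1850e+04
Then change container volume by factor 0.5 (V_new/V_old).
Step 2:
                    C           D           E           A
  Initial      0.3858          16      0.6892       7.742
  Change       0.4013     -0.4013     -0.4013      -0.602
  Equil        0.7871        15.6      0.2879        7.14
  solve Keq expr → x = -0.2007; check Q = 1.1850e+04
Then remove 2.672 M of A.
Step 3:
                    C           D           E           A
  Initial      0.7871        15.6      0.2879       4.468
  Change      -0.1475      0.1475      0.1475      0.2213
  Equil        0.6396       15.75      0.4354       4.689
  solve Keq expr → x = 0.07375; check Q = 1.1850e+04

Q₀ = 2529; Q < K (proceeds forward)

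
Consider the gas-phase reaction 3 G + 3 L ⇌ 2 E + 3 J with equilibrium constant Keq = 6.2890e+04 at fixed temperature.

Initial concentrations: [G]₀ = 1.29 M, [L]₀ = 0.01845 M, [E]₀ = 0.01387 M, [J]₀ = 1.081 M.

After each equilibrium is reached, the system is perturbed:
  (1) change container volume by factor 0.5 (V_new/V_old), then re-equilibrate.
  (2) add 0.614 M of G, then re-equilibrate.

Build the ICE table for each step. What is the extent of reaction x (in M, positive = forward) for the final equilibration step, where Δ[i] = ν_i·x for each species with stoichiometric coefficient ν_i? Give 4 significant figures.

Q₀ = 18.02 vs Keq = 6.2890e+04 ⇒ Q<K, forward
Step 1:
                   G          L          E          J
  init          1.29    0.01845    0.01387      1.081
  Δ          -0.0166    -0.0166    0.01107     0.0166
  eq           1.273    0.00185    0.02494      1.098
  solve Keq expr → x = 0.005533; check Q = 6.2890e+04
Then change container volume by factor 0.5 (V_new/V_old).
Step 2:
                   G          L          E          J
  init         2.547     0.0037    0.04987      2.195
  Δ       -7.4207e-04 -7.4207e-04 4.9471e-04 7.4207e-04
  eq           2.546   0.002958    0.05037      2.196
  solve Keq expr → x = 2.4736e-04; check Q = 6.2890e+04
Then add 0.614 M of G.
Step 3:
                   G          L          E          J
  init          3.16   0.002958    0.05037      2.196
  Δ       -5.6190e-04 -5.6190e-04 3.7460e-04 5.6190e-04
  eq           3.159   0.002396    0.05074      2.197
  solve Keq expr → x = 1.8730e-04; check Q = 6.2890e+04

x = 1.8730e-04 M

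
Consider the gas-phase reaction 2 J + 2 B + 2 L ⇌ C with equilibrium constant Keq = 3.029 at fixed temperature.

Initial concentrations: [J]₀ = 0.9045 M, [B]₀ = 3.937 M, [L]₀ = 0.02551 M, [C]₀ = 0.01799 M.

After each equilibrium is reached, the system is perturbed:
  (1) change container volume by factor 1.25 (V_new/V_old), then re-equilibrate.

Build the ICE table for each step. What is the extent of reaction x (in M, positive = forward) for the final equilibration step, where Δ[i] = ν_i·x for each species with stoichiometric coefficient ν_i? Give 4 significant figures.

x = -0.004237 M

Q₀ = 2.18 vs Keq = 3.029 ⇒ Q<K, forward
Step 1:
                  J         B         L         C
  Initial    0.9045     3.937   0.02551   0.01799
  Change  -0.002918 -0.002918 -0.002918  0.001459
  Equil      0.9016     3.934   0.02259   0.01945
  solve Keq expr → x = 0.001459; check Q = 3.029
Then change container volume by factor 1.25 (V_new/V_old).
Step 2:
                  J         B         L         C
  Initial    0.7213     3.147   0.01807   0.01556
  Change   0.008475  0.008475  0.008475 -0.004237
  Equil      0.7297     3.156   0.02655   0.01132
  solve Keq expr → x = -0.004237; check Q = 3.029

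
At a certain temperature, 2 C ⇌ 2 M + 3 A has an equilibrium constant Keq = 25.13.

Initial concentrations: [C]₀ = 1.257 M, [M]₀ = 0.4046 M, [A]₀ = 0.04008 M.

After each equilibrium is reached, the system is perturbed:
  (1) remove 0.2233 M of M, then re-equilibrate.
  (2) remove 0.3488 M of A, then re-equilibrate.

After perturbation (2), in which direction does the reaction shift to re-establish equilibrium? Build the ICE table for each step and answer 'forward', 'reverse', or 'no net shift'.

Q₀ = 6.6706e-06 vs Keq = 25.13 ⇒ Q<K, forward
Step 1:
                   C          M          A
  Initial      1.257     0.4046    0.04008
  Change     -0.8651     0.8651      1.298
  Equil       0.3919       1.27      1.338
  solve Keq expr → x = 0.4326; check Q = 25.13
Then remove 0.2233 M of M.
Step 2:
                   C          M          A
  Initial     0.3919      1.046      1.338
  Change    -0.03672    0.03672    0.05509
  Equil       0.3552      1.083      1.393
  solve Keq expr → x = 0.01836; check Q = 25.13
Then remove 0.3488 M of A.
Step 3:
                   C          M          A
  Initial     0.3552      1.083      1.044
  Change    -0.07102    0.07102     0.1065
  Equil       0.2841      1.154      1.151
  solve Keq expr → x = 0.03551; check Q = 25.13

Direction: forward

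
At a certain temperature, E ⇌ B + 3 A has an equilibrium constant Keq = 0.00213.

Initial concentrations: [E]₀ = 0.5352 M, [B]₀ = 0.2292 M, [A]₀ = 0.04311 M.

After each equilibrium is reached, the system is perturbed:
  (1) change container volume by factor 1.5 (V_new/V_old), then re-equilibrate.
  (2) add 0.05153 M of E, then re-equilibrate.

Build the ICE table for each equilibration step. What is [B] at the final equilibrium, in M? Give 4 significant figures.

Q₀ = 3.4311e-05 vs Keq = 0.00213 ⇒ Q<K, forward
Step 1:
                  E         B         A
  Initial    0.5352    0.2292   0.04311
  Change   -0.03835   0.03835     0.115
  Equil      0.4969    0.2675    0.1582
  solve Keq expr → x = 0.03835; check Q = 0.00213
Then change container volume by factor 1.5 (V_new/V_old).
Step 2:
                  E         B         A
  Initial    0.3312    0.1784    0.1054
  Change   -0.01534   0.01534   0.04601
  Equil      0.3159    0.1937    0.1514
  solve Keq expr → x = 0.01534; check Q = 0.00213
Then add 0.05153 M of E.
Step 3:
                  E         B         A
  Initial    0.3674    0.1937    0.1514
  Change   -0.00229   0.00229  0.006871
  Equil      0.3651     0.196    0.1583
  solve Keq expr → x = 0.00229; check Q = 0.00213

[B]_eq = 0.196 M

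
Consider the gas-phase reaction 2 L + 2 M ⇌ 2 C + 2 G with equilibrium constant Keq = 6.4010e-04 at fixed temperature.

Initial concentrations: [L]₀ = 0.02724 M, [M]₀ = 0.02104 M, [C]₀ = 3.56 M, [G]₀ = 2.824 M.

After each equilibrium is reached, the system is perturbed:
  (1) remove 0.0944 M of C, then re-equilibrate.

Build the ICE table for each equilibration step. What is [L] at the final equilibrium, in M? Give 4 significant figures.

Q₀ = 3.0770e+08 vs Keq = 6.4010e-04 ⇒ Q>K, reverse
Step 1:
                   L          M          C          G
  I          0.02724    0.02104       3.56      2.824
  C            2.632      2.632     -2.632     -2.632
  E            2.659      2.653     0.9283     0.1923
  solve Keq expr → x = -1.316; check Q = 6.4010e-04
Then remove 0.0944 M of C.
Step 2:
                   L          M          C          G
  I            2.659      2.653     0.8339     0.1923
  C         -0.01544   -0.01544    0.01544    0.01544
  E            2.644      2.637     0.8493     0.2077
  solve Keq expr → x = 0.007719; check Q = 6.4010e-04

[L]_eq = 2.644 M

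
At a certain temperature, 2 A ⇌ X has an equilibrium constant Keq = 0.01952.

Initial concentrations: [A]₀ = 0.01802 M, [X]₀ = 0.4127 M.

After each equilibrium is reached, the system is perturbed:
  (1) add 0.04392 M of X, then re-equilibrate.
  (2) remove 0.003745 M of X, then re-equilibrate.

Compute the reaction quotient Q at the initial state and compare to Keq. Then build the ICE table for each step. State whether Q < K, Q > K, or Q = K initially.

Q₀ = 1271; Q > K (proceeds reverse)

Q₀ = 1271 vs Keq = 0.01952 ⇒ Q>K, reverse
Step 1:
                  A         X
  init      0.01802    0.4127
  Δ          0.7993   -0.3997
  eq         0.8173   0.01304
  solve Keq expr → x = -0.3997; check Q = 0.01952
Then add 0.04392 M of X.
Step 2:
                  A         X
  init       0.8173   0.05696
  Δ         0.08232  -0.04116
  eq         0.8997    0.0158
  solve Keq expr → x = -0.04116; check Q = 0.01952
Then remove 0.003745 M of X.
Step 3:
                  A         X
  init       0.8997   0.01205
  Δ          -0.007    0.0035
  eq         0.8927   0.01555
  solve Keq expr → x = 0.0035; check Q = 0.01952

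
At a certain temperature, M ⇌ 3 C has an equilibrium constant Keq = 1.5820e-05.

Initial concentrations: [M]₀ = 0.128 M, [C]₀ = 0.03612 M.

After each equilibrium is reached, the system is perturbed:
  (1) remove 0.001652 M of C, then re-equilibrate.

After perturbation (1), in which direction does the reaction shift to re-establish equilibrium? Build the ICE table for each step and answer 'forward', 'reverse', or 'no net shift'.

Q₀ = 3.6816e-04 vs Keq = 1.5820e-05 ⇒ Q>K, reverse
Step 1:
                    M           C
  init          0.128     0.03612
  Δ           0.00774    -0.02322
  eq           0.1357      0.0129
  solve Keq expr → x = -0.00774; check Q = 1.5820e-05
Then remove 0.001652 M of C.
Step 2:
                    M           C
  init         0.1357     0.01125
  Δ       -5.4490e-04    0.001635
  eq           0.1352     0.01288
  solve Keq expr → x = 5.4490e-04; check Q = 1.5820e-05

Direction: forward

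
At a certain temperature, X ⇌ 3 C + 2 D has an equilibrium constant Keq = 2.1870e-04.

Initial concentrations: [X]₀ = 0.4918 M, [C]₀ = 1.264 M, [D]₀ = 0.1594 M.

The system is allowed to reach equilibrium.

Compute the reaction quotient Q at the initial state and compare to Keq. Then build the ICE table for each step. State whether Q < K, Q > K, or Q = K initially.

Q₀ = 0.1043 vs Keq = 2.1870e-04 ⇒ Q>K, reverse
Step 1:
                  X         C         D
  I          0.4918     1.264    0.1594
  C         0.07446   -0.2234   -0.1489
  E          0.5663     1.041   0.01048
  solve Keq expr → x = -0.07446; check Q = 2.1870e-04

Q₀ = 0.1043; Q > K (proceeds reverse)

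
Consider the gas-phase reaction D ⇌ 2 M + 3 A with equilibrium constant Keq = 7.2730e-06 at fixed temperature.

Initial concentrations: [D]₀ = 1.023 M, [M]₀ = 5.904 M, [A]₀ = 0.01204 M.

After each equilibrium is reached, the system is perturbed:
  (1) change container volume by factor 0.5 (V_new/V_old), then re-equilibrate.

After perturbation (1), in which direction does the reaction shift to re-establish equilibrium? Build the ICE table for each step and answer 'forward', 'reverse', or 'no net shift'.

Direction: reverse

Q₀ = 5.9470e-05 vs Keq = 7.2730e-06 ⇒ Q>K, reverse
Step 1:
                    D           M           A
  Initial       1.023       5.904     0.01204
  Change     0.002019   -0.004038   -0.006057
  Equil         1.025         5.9    0.005983
  solve Keq expr → x = -0.002019; check Q = 7.2730e-06
Then change container volume by factor 0.5 (V_new/V_old).
Step 2:
                    D           M           A
  Initial        2.05        11.8     0.01197
  Change     0.002405   -0.004809   -0.007214
  Equil         2.052        11.8    0.004752
  solve Keq expr → x = -0.002405; check Q = 7.2730e-06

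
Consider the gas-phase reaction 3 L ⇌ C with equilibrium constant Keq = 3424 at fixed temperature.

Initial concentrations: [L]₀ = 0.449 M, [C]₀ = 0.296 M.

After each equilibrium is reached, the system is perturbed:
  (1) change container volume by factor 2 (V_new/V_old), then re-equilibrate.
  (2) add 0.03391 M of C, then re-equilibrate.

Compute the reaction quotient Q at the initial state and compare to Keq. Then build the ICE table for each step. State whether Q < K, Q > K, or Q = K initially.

Q₀ = 3.27 vs Keq = 3424 ⇒ Q<K, forward
Step 1:
                    L           C
  Initial       0.449       0.296
  Change       -0.399       0.133
  Equil       0.05004       0.429
  solve Keq expr → x = 0.133; check Q = 3424
Then change container volume by factor 2 (V_new/V_old).
Step 2:
                    L           C
  Initial     0.02502      0.2145
  Change       0.0144   -0.004799
  Equil       0.03942      0.2097
  solve Keq expr → x = -0.004799; check Q = 3424
Then add 0.03391 M of C.
Step 3:
                    L           C
  Initial     0.03942      0.2436
  Change     0.001982 -6.6067e-04
  Equil        0.0414      0.2429
  solve Keq expr → x = -6.6067e-04; check Q = 3424

Q₀ = 3.27; Q < K (proceeds forward)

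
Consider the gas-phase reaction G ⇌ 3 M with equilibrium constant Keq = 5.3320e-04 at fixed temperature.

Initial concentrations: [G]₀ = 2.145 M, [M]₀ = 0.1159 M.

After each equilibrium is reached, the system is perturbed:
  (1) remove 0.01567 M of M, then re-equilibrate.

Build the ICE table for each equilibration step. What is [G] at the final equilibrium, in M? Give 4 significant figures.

[G]_eq = 2.144 M

Q₀ = 7.2581e-04 vs Keq = 5.3320e-04 ⇒ Q>K, reverse
Step 1:
                    G           M
  Initial       2.145      0.1159
  Change     0.003754    -0.01126
  Equil         2.149      0.1046
  solve Keq expr → x = -0.003754; check Q = 5.3320e-04
Then remove 0.01567 M of M.
Step 2:
                    G           M
  Initial       2.149     0.08897
  Change    -0.005195     0.01559
  Equil         2.144      0.1046
  solve Keq expr → x = 0.005195; check Q = 5.3320e-04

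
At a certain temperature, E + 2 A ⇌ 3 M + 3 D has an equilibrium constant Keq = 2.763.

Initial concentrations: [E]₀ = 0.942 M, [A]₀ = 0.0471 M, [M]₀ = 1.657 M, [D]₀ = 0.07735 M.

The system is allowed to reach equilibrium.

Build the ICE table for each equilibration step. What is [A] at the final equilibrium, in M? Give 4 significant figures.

Q₀ = 1.008 vs Keq = 2.763 ⇒ Q<K, forward
Step 1:
                    E           A           M           D
  Initial       0.942      0.0471       1.657     0.07735
  Change    -0.004846   -0.009692     0.01454     0.01454
  Equil        0.9372     0.03741       1.672     0.09189
  solve Keq expr → x = 0.004846; check Q = 2.763

[A]_eq = 0.03741 M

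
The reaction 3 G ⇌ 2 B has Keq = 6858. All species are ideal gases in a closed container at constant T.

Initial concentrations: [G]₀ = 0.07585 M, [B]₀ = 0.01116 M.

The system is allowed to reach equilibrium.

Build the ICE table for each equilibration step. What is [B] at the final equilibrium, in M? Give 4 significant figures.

[B]_eq = 0.05656 M

Q₀ = 0.2854 vs Keq = 6858 ⇒ Q<K, forward
Step 1:
                    G           B
  init        0.07585     0.01116
  Δ          -0.06809      0.0454
  eq         0.007755     0.05656
  solve Keq expr → x = 0.0227; check Q = 6858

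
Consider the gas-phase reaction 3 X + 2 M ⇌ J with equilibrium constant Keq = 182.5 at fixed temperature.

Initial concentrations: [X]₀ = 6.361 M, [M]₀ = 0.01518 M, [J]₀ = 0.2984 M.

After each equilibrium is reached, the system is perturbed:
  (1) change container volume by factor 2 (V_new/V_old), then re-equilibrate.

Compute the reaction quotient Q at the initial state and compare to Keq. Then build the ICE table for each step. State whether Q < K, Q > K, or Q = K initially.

Q₀ = 5.031 vs Keq = 182.5 ⇒ Q<K, forward
Step 1:
                   X          M          J
  Initial      6.361    0.01518     0.2984
  Change    -0.01893   -0.01262   0.006311
  Equil        6.342   0.002558     0.3047
  solve Keq expr → x = 0.006311; check Q = 182.5
Then change container volume by factor 2 (V_new/V_old).
Step 2:
                   X          M          J
  Initial      3.171   0.001279     0.1524
  Change    0.005688   0.003792  -0.001896
  Equil        3.177   0.005071     0.1505
  solve Keq expr → x = -0.001896; check Q = 182.5

Q₀ = 5.031; Q < K (proceeds forward)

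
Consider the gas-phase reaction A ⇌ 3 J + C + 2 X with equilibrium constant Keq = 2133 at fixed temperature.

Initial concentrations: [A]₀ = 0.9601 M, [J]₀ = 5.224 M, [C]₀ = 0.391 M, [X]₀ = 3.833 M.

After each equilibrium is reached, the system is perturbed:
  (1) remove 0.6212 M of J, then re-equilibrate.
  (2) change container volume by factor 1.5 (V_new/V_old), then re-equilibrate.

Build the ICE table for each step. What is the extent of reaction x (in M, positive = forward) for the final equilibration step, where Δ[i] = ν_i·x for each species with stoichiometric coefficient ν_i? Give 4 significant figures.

Q₀ = 853 vs Keq = 2133 ⇒ Q<K, forward
Step 1:
                   A          J          C          X
  init        0.9601      5.224      0.391      3.833
  Δ          -0.1541     0.4624     0.1541     0.3083
  eq           0.806      5.686     0.5451      4.141
  solve Keq expr → x = 0.1541; check Q = 2133
Then remove 0.6212 M of J.
Step 2:
                   A          J          C          X
  init         0.806      5.065     0.5451      4.141
  Δ          -0.0606     0.1818     0.0606     0.1212
  eq          0.7454      5.247     0.6057      4.262
  solve Keq expr → x = 0.0606; check Q = 2133
Then change container volume by factor 1.5 (V_new/V_old).
Step 3:
                   A          J          C          X
  init        0.4969      3.498     0.4038      2.842
  Δ          -0.2431     0.7294     0.2431     0.4863
  eq          0.2538      4.227      0.647      3.328
  solve Keq expr → x = 0.2431; check Q = 2133

x = 0.2431 M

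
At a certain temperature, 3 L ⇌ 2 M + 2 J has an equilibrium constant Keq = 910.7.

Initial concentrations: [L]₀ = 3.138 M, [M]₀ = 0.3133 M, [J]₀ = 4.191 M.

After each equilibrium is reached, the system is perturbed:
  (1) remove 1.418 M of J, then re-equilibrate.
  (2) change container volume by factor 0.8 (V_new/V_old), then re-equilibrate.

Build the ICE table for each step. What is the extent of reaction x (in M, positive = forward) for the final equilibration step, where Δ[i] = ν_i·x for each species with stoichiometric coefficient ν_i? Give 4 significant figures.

x = -0.01294 M

Q₀ = 0.0558 vs Keq = 910.7 ⇒ Q<K, forward
Step 1:
                  L         M         J
  Initial     3.138    0.3133     4.191
  Change     -2.594      1.73      1.73
  Equil      0.5436     2.043     5.921
  solve Keq expr → x = 0.8648; check Q = 910.7
Then remove 1.418 M of J.
Step 2:
                  L         M         J
  Initial    0.5436     2.043     4.503
  Change   -0.07931   0.05287   0.05287
  Equil      0.4643     2.096     4.555
  solve Keq expr → x = 0.02644; check Q = 910.7
Then change container volume by factor 0.8 (V_new/V_old).
Step 3:
                  L         M         J
  Initial    0.5804      2.62     5.694
  Change    0.03881  -0.02587  -0.02587
  Equil      0.6192     2.594     5.668
  solve Keq expr → x = -0.01294; check Q = 910.7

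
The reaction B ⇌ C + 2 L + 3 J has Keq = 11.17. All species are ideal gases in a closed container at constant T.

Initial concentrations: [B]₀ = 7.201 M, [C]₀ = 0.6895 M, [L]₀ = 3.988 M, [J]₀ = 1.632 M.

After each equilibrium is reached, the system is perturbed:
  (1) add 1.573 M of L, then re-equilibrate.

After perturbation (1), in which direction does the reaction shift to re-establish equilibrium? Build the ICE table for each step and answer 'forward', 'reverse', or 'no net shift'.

Q₀ = 6.619 vs Keq = 11.17 ⇒ Q<K, forward
Step 1:
                   B          C          L          J
  I            7.201     0.6895      3.988      1.632
  C          -0.0679     0.0679     0.1358     0.2037
  E            7.133     0.7574      4.124      1.836
  solve Keq expr → x = 0.0679; check Q = 11.17
Then add 1.573 M of L.
Step 2:
                   B          C          L          J
  I            7.133     0.7574      5.697      1.836
  C          0.08576   -0.08576    -0.1715    -0.2573
  E            7.219     0.6716      5.525      1.578
  solve Keq expr → x = -0.08576; check Q = 11.17

Direction: reverse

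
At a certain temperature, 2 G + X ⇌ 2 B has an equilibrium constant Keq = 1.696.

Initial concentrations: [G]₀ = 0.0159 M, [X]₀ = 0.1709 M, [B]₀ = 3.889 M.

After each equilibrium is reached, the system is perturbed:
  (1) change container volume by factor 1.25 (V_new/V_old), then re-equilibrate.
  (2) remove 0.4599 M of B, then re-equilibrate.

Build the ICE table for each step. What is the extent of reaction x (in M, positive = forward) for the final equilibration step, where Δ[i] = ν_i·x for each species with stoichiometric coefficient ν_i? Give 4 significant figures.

Q₀ = 3.5006e+05 vs Keq = 1.696 ⇒ Q>K, reverse
Step 1:
                   G          X          B
  init        0.0159     0.1709      3.889
  Δ            1.676      0.838     -1.676
  eq           1.692      1.009      2.213
  solve Keq expr → x = -0.838; check Q = 1.696
Then change container volume by factor 1.25 (V_new/V_old).
Step 2:
                   G          X          B
  init         1.353     0.8071       1.77
  Δ          0.06974    0.03487   -0.06974
  eq           1.423      0.842      1.701
  solve Keq expr → x = -0.03487; check Q = 1.696
Then remove 0.4599 M of B.
Step 3:
                   G          X          B
  init         1.423      0.842      1.241
  Δ          -0.1735   -0.08676     0.1735
  eq            1.25     0.7552      1.414
  solve Keq expr → x = 0.08676; check Q = 1.696

x = 0.08676 M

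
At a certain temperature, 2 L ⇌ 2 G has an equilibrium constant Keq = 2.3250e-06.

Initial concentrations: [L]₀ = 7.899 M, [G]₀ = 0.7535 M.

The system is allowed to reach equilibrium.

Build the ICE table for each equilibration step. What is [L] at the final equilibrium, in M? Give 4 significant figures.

[L]_eq = 8.639 M

Q₀ = 0.0091 vs Keq = 2.3250e-06 ⇒ Q>K, reverse
Step 1:
                    L           G
  Initial       7.899      0.7535
  Change       0.7403     -0.7403
  Equil         8.639     0.01317
  solve Keq expr → x = -0.3702; check Q = 2.3250e-06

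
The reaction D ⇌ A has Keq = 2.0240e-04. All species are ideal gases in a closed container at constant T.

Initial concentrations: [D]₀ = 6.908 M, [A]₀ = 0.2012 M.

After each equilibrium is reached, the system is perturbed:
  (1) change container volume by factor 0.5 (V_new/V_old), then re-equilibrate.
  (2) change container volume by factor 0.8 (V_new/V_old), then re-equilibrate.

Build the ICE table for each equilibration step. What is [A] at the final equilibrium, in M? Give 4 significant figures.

[A]_eq = 0.003597 M

Q₀ = 0.02913 vs Keq = 2.0240e-04 ⇒ Q>K, reverse
Step 1:
                   D          A
  I            6.908     0.2012
  C           0.1998    -0.1998
  E            7.108   0.001439
  solve Keq expr → x = -0.1998; check Q = 2.0240e-04
Then change container volume by factor 0.5 (V_new/V_old).
Step 2:
                   D          A
  I            14.22   0.002877
  C                0          0
  E            14.22   0.002877
  solve Keq expr → x = 0; check Q = 2.0240e-04
Then change container volume by factor 0.8 (V_new/V_old).
Step 3:
                   D          A
  I            17.77   0.003597
  C                0          0
  E            17.77   0.003597
  solve Keq expr → x = 0; check Q = 2.0240e-04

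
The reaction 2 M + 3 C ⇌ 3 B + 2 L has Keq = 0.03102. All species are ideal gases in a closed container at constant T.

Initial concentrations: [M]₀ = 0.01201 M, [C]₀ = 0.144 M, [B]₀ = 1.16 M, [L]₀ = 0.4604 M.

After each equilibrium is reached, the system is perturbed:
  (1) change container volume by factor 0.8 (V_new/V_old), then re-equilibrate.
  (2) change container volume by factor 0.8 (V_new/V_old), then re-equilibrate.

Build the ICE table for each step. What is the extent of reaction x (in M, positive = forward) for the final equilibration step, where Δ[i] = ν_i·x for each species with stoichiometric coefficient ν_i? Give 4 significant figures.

Q₀ = 7.6819e+05 vs Keq = 0.03102 ⇒ Q>K, reverse
Step 1:
                   M          C          B          L
  Initial    0.01201      0.144       1.16     0.4604
  Change      0.3738     0.5607    -0.5607    -0.3738
  Equil       0.3858     0.7047     0.5993    0.08662
  solve Keq expr → x = -0.1869; check Q = 0.03102
Then change container volume by factor 0.8 (V_new/V_old).
Step 2:
                   M          C          B          L
  Initial     0.4822     0.8808     0.7492     0.1083
  Change           0          0          0          0
  Equil       0.4822     0.8808     0.7492     0.1083
  solve Keq expr → x = 0; check Q = 0.03102
Then change container volume by factor 0.8 (V_new/V_old).
Step 3:
                   M          C          B          L
  Initial     0.6028      1.101     0.9365     0.1353
  Change           0          0          0          0
  Equil       0.6028      1.101     0.9365     0.1353
  solve Keq expr → x = 0; check Q = 0.03102

x = 0 M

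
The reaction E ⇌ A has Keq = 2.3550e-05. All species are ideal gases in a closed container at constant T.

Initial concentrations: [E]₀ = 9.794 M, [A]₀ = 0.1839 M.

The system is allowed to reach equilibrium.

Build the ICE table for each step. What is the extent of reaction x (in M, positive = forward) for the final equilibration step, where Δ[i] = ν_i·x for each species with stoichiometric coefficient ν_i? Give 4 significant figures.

Q₀ = 0.01878 vs Keq = 2.3550e-05 ⇒ Q>K, reverse
Step 1:
                   E          A
  init         9.794     0.1839
  Δ           0.1837    -0.1837
  eq           9.978 2.3497e-04
  solve Keq expr → x = -0.1837; check Q = 2.3550e-05

x = -0.1837 M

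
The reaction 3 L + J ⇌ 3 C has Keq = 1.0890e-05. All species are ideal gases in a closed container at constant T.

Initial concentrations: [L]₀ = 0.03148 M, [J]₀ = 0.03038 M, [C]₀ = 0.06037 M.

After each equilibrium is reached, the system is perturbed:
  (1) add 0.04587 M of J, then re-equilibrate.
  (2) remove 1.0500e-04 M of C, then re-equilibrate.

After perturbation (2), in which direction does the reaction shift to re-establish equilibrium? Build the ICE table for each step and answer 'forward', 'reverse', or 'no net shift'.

Direction: forward

Q₀ = 232.2 vs Keq = 1.0890e-05 ⇒ Q>K, reverse
Step 1:
                    L           J           C
  init        0.03148     0.03038     0.06037
  Δ           0.05962     0.01987    -0.05962
  eq           0.0911     0.05025  7.4521e-04
  solve Keq expr → x = -0.01987; check Q = 1.0890e-05
Then add 0.04587 M of J.
Step 2:
                    L           J           C
  init         0.0911     0.09612  7.4521e-04
  Δ       -1.7784e-04 -5.9281e-05  1.7784e-04
  eq          0.09093     0.09607  9.2305e-04
  solve Keq expr → x = 5.9281e-05; check Q = 1.0890e-05
Then remove 1.0500e-04 M of C.
Step 3:
                    L           J           C
  init        0.09093     0.09607  8.1805e-04
  Δ       -1.0384e-04 -3.4612e-05  1.0384e-04
  eq          0.09082     0.09603  9.2188e-04
  solve Keq expr → x = 3.4612e-05; check Q = 1.0890e-05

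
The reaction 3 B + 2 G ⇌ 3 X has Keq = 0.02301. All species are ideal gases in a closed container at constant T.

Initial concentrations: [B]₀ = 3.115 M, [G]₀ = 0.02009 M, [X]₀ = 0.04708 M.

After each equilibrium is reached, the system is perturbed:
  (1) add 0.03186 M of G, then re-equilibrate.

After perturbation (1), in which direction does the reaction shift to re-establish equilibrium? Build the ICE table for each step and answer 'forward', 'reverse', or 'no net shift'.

Q₀ = 0.008554 vs Keq = 0.02301 ⇒ Q<K, forward
Step 1:
                  B         G         X
  init        3.115   0.02009   0.04708
  Δ       -0.007267 -0.004845  0.007267
  eq          3.108   0.01525   0.05435
  solve Keq expr → x = 0.002422; check Q = 0.02301
Then add 0.03186 M of G.
Step 2:
                  B         G         X
  init        3.108   0.04711   0.05435
  Δ        -0.02768  -0.01845   0.02768
  eq           3.08   0.02865   0.08203
  solve Keq expr → x = 0.009227; check Q = 0.02301

Direction: forward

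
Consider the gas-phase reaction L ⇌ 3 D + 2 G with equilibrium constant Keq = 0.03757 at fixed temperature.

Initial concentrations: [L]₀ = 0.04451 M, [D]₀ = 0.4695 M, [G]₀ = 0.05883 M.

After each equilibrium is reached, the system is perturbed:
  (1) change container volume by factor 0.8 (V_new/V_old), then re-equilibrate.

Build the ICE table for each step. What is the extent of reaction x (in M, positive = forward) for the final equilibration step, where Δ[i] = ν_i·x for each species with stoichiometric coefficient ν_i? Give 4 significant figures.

Q₀ = 0.008047 vs Keq = 0.03757 ⇒ Q<K, forward
Step 1:
                    L           D           G
  I           0.04451      0.4695     0.05883
  C          -0.01532     0.04597     0.03065
  E           0.02919      0.5155     0.08948
  solve Keq expr → x = 0.01532; check Q = 0.03757
Then change container volume by factor 0.8 (V_new/V_old).
Step 2:
                    L           D           G
  I           0.03648      0.6443      0.1118
  C           0.01141    -0.03424    -0.02283
  E            0.0479      0.6101     0.08902
  solve Keq expr → x = -0.01141; check Q = 0.03757

x = -0.01141 M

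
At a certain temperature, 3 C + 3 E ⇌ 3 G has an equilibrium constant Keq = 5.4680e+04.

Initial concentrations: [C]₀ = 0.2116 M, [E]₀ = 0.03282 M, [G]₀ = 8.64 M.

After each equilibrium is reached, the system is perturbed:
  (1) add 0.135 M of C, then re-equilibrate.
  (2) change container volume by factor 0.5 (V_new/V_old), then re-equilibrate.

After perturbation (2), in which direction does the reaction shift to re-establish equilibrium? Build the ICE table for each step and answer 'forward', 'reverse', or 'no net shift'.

Direction: forward

Q₀ = 1.9257e+09 vs Keq = 5.4680e+04 ⇒ Q>K, reverse
Step 1:
                   C          E          G
  Initial     0.2116    0.03282       8.64
  Change      0.3535     0.3535    -0.3535
  Equil       0.5651     0.3863      8.286
  solve Keq expr → x = -0.1178; check Q = 5.4680e+04
Then add 0.135 M of C.
Step 2:
                   C          E          G
  Initial     0.7001     0.3863      8.286
  Change    -0.04903   -0.04903    0.04903
  Equil       0.6511     0.3373      8.336
  solve Keq expr → x = 0.01634; check Q = 5.4680e+04
Then change container volume by factor 0.5 (V_new/V_old).
Step 3:
                   C          E          G
  Initial      1.302     0.6746      16.67
  Change     -0.2506    -0.2506     0.2506
  Equil        1.052      0.424      16.92
  solve Keq expr → x = 0.08354; check Q = 5.4680e+04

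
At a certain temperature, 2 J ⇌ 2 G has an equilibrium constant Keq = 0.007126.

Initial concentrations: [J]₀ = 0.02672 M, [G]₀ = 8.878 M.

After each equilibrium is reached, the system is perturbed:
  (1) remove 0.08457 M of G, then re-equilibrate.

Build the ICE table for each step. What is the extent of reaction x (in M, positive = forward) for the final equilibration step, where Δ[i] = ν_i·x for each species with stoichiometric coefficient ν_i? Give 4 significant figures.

x = 0.03899 M

Q₀ = 1.1040e+05 vs Keq = 0.007126 ⇒ Q>K, reverse
Step 1:
                  J         G
  init      0.02672     8.878
  Δ           8.185    -8.185
  eq          8.212    0.6932
  solve Keq expr → x = -4.092; check Q = 0.007126
Then remove 0.08457 M of G.
Step 2:
                  J         G
  init        8.212    0.6086
  Δ        -0.07799   0.07799
  eq          8.134    0.6866
  solve Keq expr → x = 0.03899; check Q = 0.007126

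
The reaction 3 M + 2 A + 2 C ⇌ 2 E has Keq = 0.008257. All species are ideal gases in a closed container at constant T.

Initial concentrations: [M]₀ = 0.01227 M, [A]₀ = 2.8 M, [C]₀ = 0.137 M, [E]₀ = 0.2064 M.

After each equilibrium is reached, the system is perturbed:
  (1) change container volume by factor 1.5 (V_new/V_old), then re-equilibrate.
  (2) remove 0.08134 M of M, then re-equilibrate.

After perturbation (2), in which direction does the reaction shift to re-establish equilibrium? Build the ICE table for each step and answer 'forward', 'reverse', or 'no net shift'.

Q₀ = 1.5672e+05 vs Keq = 0.008257 ⇒ Q>K, reverse
Step 1:
                   M          A          C          E
  Initial    0.01227        2.8      0.137     0.2064
  Change      0.2876     0.1917     0.1917    -0.1917
  Equil       0.2999      2.992     0.3287    0.01467
  solve Keq expr → x = -0.09586; check Q = 0.008257
Then change container volume by factor 1.5 (V_new/V_old).
Step 2:
                   M          A          C          E
  Initial     0.1999      1.994     0.2192   0.009783
  Change    0.008823   0.005882   0.005882  -0.005882
  Equil       0.2087          2      0.225   0.003901
  solve Keq expr → x = -0.002941; check Q = 0.008257
Then remove 0.08134 M of M.
Step 3:
                   M          A          C          E
  Initial     0.1274          2      0.225   0.003901
  Change    0.002936   0.001958   0.001958  -0.001958
  Equil       0.1303      2.002      0.227   0.001943
  solve Keq expr → x = -9.7879e-04; check Q = 0.008257

Direction: reverse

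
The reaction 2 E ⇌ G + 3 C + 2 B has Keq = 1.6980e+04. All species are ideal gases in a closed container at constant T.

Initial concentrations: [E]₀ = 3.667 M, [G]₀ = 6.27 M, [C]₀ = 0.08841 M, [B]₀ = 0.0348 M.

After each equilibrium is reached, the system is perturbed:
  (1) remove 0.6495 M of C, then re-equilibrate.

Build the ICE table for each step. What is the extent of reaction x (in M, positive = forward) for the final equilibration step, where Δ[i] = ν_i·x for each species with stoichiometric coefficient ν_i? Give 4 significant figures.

Q₀ = 3.9022e-07 vs Keq = 1.6980e+04 ⇒ Q<K, forward
Step 1:
                   E          G          C          B
  I            3.667       6.27    0.08841     0.0348
  C           -3.019      1.509      4.528      3.019
  E           0.6483      7.779      4.616      3.054
  solve Keq expr → x = 1.509; check Q = 1.6980e+04
Then remove 0.6495 M of C.
Step 2:
                   E          G          C          B
  I           0.6483      7.779      3.967      3.054
  C         -0.08846    0.04423     0.1327    0.08846
  E           0.5598      7.824        4.1      3.142
  solve Keq expr → x = 0.04423; check Q = 1.6980e+04

x = 0.04423 M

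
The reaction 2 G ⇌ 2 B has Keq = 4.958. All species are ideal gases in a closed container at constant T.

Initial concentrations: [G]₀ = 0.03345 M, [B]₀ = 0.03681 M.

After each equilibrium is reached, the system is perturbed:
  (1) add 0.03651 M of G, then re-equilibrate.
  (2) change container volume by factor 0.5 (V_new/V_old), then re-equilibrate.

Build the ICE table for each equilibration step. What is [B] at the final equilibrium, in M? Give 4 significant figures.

Q₀ = 1.211 vs Keq = 4.958 ⇒ Q<K, forward
Step 1:
                   G          B
  I          0.03345    0.03681
  C         -0.01168    0.01168
  E          0.02177    0.04849
  solve Keq expr → x = 0.005838; check Q = 4.958
Then add 0.03651 M of G.
Step 2:
                   G          B
  I          0.05828    0.04849
  C         -0.02519    0.02519
  E          0.03309    0.07368
  solve Keq expr → x = 0.0126; check Q = 4.958
Then change container volume by factor 0.5 (V_new/V_old).
Step 3:
                   G          B
  I          0.06618     0.1474
  C                0          0
  E          0.06618     0.1474
  solve Keq expr → x = 0; check Q = 4.958

[B]_eq = 0.1474 M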